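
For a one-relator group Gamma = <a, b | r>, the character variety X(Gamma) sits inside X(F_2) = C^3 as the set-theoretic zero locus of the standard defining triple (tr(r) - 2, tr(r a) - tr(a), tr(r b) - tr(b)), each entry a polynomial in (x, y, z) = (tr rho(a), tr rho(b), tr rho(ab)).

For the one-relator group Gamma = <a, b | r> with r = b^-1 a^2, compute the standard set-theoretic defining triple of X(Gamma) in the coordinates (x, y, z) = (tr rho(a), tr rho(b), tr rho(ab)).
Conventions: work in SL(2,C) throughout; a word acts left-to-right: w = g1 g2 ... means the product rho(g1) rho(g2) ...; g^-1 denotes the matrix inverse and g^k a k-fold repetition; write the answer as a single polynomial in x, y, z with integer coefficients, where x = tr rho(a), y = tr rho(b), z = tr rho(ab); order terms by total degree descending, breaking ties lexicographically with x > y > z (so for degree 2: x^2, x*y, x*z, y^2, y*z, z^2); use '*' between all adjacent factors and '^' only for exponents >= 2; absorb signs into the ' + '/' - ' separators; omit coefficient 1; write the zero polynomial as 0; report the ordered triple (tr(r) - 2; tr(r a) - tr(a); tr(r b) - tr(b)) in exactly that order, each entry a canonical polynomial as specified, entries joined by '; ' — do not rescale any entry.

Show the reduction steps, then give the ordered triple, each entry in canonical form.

x^2*y - x*z - y - 2; x^3*y - x^2*z - 2*x*y - x + z; x^2 - y - 2

and trace(a^2) = trace(a) trace(a) - trace(1) = x^2 - 2
trace(a^2 b) = trace(a) trace(b a) - trace(b) = x*z - y
trace(b^-1 a^2) = trace(a^2) trace(b) - trace(a^2 b) = x^2*y - x*z - y
trace(a^3) = trace(a) trace(a^2) - trace(a) = x^3 - 3*x
trace(a^3 b) = trace(a) trace(b a^2) - trace(b a) = x^2*z - x*y - z
trace(b^-1 a^3) = trace(a^3) trace(b) - trace(a^3 b) = x^3*y - x^2*z - 2*x*y + z
assemble the triple (trace(r) - 2; trace(r a) - x; trace(r b) - y)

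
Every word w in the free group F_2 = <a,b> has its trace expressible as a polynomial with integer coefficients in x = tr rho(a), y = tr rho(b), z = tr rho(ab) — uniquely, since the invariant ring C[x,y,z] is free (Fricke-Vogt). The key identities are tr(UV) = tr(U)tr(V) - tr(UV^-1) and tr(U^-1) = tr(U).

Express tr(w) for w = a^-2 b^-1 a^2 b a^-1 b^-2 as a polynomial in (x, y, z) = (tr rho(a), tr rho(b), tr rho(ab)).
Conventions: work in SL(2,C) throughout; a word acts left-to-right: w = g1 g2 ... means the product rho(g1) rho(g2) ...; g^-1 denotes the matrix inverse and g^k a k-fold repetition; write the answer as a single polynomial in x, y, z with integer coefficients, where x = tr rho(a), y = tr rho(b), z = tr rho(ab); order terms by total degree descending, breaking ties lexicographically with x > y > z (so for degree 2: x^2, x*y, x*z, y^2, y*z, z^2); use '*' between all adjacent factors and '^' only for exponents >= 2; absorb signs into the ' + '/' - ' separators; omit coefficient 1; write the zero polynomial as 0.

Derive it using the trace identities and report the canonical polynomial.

and tr(a^-1) = tr(a) = x
next, tr(a^-1 b) = tr(b) * tr(a) - tr(b a)  (eliminate a^-1) = x*y - z
tr(a^-1 b^-1) = tr(a^-1) * tr(b) - tr(a^-1 b)  (eliminate b^-1) = z
tr(a^2 b) = tr(a) * tr(b a) - tr(b)  (reduce the a square) = x*z - y
and tr(a^2) = tr(a) * tr(a) - tr(1)  (reduce the a square) = x^2 - 2
tr(b a^2 b) = tr(b) * tr(a^2 b) - tr(a^2)  (reduce the b square) = x*y*z - x^2 - y^2 + 2
and tr(b a b a) = tr(b a) * tr(b a) - tr(1)  (split on b) = z^2 - 2
and tr(b a b) = tr(b) * tr(a b) - tr(a)  (reduce the b square) = y*z - x
next, tr(b a^2 b a) = tr(a) * tr(b a b a) - tr(b a b)  (reduce the a square) = x*z^2 - y*z - x
tr(a^-1 b a^2 b) = tr(b a^2 b) * tr(a) - tr(b a^2 b a)  (eliminate a^-1) = x^2*y*z - x^3 - x*y^2 - x*z^2 + y*z + 3*x
tr(a^-2 b a^2 b) = tr(a^-1 b a^2 b) * tr(a) - tr(a^-1 b a^2 b a)  (eliminate a^-1) = x^3*y*z - x^4 - x^2*y^2 - x^2*z^2 + 4*x^2 + y^2 - 2
tr(b^-1 a^-2 b a^2) = tr(a^-2 b a^2) * tr(b) - tr(a^-2 b a^2 b)  (eliminate b^-1) = -x^3*y*z + x^4 + x^2*y^2 + x^2*z^2 - 4*x^2 + 2
tr(a^2 b a) = tr(a) * tr(b a^2) - tr(b a)  (reduce the a square) = x^2*z - x*y - z
next, tr(a b a^2 b a) = tr(a) * tr(b a^2 b a) - tr(b a^2 b)  (reduce the a square) = x^2*z^2 - 2*x*y*z + y^2 - 2
next, tr(b a b a b a) = tr(b a) * tr(b a b a) - tr(b^-1 a^-1)  (split on b) = z^3 - 3*z
tr(b a b a b) = tr(b) * tr(a b a b) - tr(a b a)  (reduce the b square) = y*z^2 - x*z - y
and tr(a b a^2 b a b) = tr(a) * tr(b a b a b a) - tr(b a b a b)  (reduce the a square) = x*z^3 - y*z^2 - 2*x*z + y
tr(b a^2 b a b^-1 a) = tr(a b a^2 b a) * tr(b) - tr(a b a^2 b a b)  (eliminate b^-1) = x^2*y*z^2 - 2*x*y^2*z - x*z^3 + y^3 + y*z^2 + 2*x*z - 3*y
tr(a^-1 b a^2 b a b^-1) = tr(b a^2 b a b^-1) * tr(a) - tr(b a^2 b a b^-1 a)  (eliminate a^-1) = -x^2*y*z^2 + x^3*z + 2*x*y^2*z + x*z^3 - x^2*y - y^3 - y*z^2 - 3*x*z + 3*y
tr(a^-1 b a^2 b a b^-2) = tr(a^-1 b a^2 b a b^-1) * tr(b) - tr(a^-1 b a^2 b a)  (eliminate b^-1) = -x^2*y^2*z^2 + x^3*y*z + 2*x*y^3*z + x*y*z^3 - x^2*y^2 - y^4 - y^2*z^2 - 4*x*y*z + x^2 + 4*y^2 - 2
and tr(a^2 b a b^-1) = tr(a^2 b a) * tr(b) - tr(a^2 b a b)  (eliminate b^-1) = x^2*y*z - x*y^2 - x*z^2 + x
tr(b^-2 a^-2 b a^2 b a) = tr(a^-1 b a^2 b a b^-2) * tr(a) - tr(a^-1 b a^2 b a b^-2 a)  (eliminate a^-1) = -x^3*y^2*z^2 + x^4*y*z + 2*x^2*y^3*z + x^2*y*z^3 - x^3*y^2 - x*y^4 - x*y^2*z^2 - 5*x^2*y*z + x^3 + 5*x*y^2 + x*z^2 - 3*x
tr(a^2 b a^-1 b^-2 a^-2 b) = tr(b^-2 a^-2 b a^2 b) * tr(a) - tr(b^-2 a^-2 b a^2 b a)  (eliminate a^-1) = x^3*y^2*z^2 - 2*x^4*y*z - 2*x^2*y^3*z - x^2*y*z^3 + x^5 + 2*x^3*y^2 + x^3*z^2 + x*y^4 + x*y^2*z^2 + 5*x^2*y*z - 5*x^3 - 5*x*y^2 - x*z^2 + 5*x
next, tr(a^-2 b^-1 a^2 b a^-1 b^-2) = tr(a^2 b a^-1 b^-2 a^-2) * tr(b) - tr(a^2 b a^-1 b^-2 a^-2 b)  (eliminate b^-1) = -x^3*y^2*z^2 + 2*x^4*y*z + 2*x^2*y^3*z + x^2*y*z^3 - x^5 - 2*x^3*y^2 - x^3*z^2 - x*y^4 - x*y^2*z^2 - 5*x^2*y*z + 5*x^3 + 5*x*y^2 + x*z^2 + y*z - 5*x

-x^3*y^2*z^2 + 2*x^4*y*z + 2*x^2*y^3*z + x^2*y*z^3 - x^5 - 2*x^3*y^2 - x^3*z^2 - x*y^4 - x*y^2*z^2 - 5*x^2*y*z + 5*x^3 + 5*x*y^2 + x*z^2 + y*z - 5*x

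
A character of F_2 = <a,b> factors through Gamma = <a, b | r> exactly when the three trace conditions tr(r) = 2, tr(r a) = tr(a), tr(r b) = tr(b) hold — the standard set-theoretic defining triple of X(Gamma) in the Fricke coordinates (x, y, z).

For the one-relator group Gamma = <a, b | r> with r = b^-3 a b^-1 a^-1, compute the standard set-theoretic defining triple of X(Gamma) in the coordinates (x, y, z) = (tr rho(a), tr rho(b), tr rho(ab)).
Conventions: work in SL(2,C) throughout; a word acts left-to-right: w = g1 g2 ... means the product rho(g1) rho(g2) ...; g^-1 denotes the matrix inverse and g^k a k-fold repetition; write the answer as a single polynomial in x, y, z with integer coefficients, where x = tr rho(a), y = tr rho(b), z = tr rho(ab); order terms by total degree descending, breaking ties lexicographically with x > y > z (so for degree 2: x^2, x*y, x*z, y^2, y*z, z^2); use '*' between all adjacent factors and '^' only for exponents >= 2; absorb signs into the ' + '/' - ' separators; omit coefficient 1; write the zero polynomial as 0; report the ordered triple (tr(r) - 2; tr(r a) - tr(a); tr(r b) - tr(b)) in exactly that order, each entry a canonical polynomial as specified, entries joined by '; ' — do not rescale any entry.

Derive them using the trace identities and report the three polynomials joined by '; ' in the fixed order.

trace(b^-1) = trace(b) = y
trace(b^-2) = trace(b^-1)*trace(b) - trace(1)   [inverse elimination on b] = y^2 - 2
trace(b^-3) = trace(b^-2)*trace(b) - trace(b^-1)   [inverse elimination on b] = y^3 - 3*y
trace(b^-1 a) = trace(a)*trace(b) - trace(a b)   [inverse elimination on b] = x*y - z
trace(b^-2 a) = trace(b^-1 a)*trace(b) - trace(b^-1 a b)   [inverse elimination on b] = x*y^2 - y*z - x
trace(a b a) = trace(a)*trace(b a) - trace(b)   [square of a] = x*z - y
trace(a b a b) = trace(b a)*trace(b a) - trace(1)   [split at a repeated b] = z^2 - 2
trace(b^-1 a b a) = trace(a b a)*trace(b) - trace(a b a b)   [inverse elimination on b] = x*y*z - y^2 - z^2 + 2
trace(a b a b^-2) = trace(b^-1 a b a)*trace(b) - trace(b^-1 a b a b)   [inverse elimination on b] = x*y^2*z - y^3 - y*z^2 - x*z + 3*y
trace(b^-3 a b a) = trace(a b a b^-2)*trace(b) - trace(a b a b^-1)   [inverse elimination on b] = x*y^3*z - y^4 - y^2*z^2 - 2*x*y*z + 4*y^2 + z^2 - 2
trace(a^-1 b^-3 a b) = trace(b^-3 a b)*trace(a) - trace(b^-3 a b a)   [inverse elimination on a] = -x*y^3*z + x^2*y^2 + y^4 + y^2*z^2 + x*y*z - x^2 - 4*y^2 - z^2 + 2
trace(b^-3 a b^-1 a^-1) = trace(a^-1 b^-3 a)*trace(b) - trace(a^-1 b^-3 a b)   [inverse elimination on b] = x*y^3*z - x^2*y^2 - y^2*z^2 - x*y*z + x^2 + y^2 + z^2 - 2
trace(b^-3 a) = trace(b^-2 a)*trace(b) - trace(b^-2 a b) = x*y^3 - y^2*z - 2*x*y + z
trace(b^-3 a b^-1) = trace(b^-3 a)*trace(b) - trace(b^-3 a b) = x*y^4 - y^3*z - 3*x*y^2 + 2*y*z + x
trace(a b a^-1 b^-1) = trace(b^-1 a b)*trace(a) - trace(b^-1 a b a)   [inverse elimination on a] = -x*y*z + x^2 + y^2 + z^2 - 2
trace(a^-1 b^-2 a b) = trace(a b a^-1 b^-1)*trace(b) - trace(a b a^-1)   [inverse elimination on b] = -x*y^2*z + x^2*y + y^3 + y*z^2 - 3*y
trace(b^-2 a b^-1 a^-1) = trace(a^-1 b^-2 a)*trace(b) - trace(a^-1 b^-2 a b)   [inverse elimination on b] = x*y^2*z - x^2*y - y*z^2 + y
assemble the triple (trace(r) - 2; trace(r a) - x; trace(r b) - y)

x*y^3*z - x^2*y^2 - y^2*z^2 - x*y*z + x^2 + y^2 + z^2 - 4; x*y^4 - y^3*z - 3*x*y^2 + 2*y*z; x*y^2*z - x^2*y - y*z^2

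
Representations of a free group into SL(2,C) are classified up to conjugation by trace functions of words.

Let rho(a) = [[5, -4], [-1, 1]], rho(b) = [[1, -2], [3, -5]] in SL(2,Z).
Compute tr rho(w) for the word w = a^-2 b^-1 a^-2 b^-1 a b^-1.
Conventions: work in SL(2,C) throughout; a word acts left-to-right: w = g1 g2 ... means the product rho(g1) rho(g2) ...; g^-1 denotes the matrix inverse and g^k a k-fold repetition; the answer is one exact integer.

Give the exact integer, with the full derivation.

-32802

rho(a^-1) = [[1, 4], [1, 5]]
... * rho(a^-1) = [[1, 4], [1, 5]]  ->  [[5, 24], [6, 29]]
... * rho(b^-1) = [[-5, 2], [-3, 1]]  ->  [[-97, 34], [-117, 41]]
... * rho(a^-1) = [[1, 4], [1, 5]]  ->  [[-63, -218], [-76, -263]]
... * rho(a^-1) = [[1, 4], [1, 5]]  ->  [[-281, -1342], [-339, -1619]]
... * rho(b^-1) = [[-5, 2], [-3, 1]]  ->  [[5431, -1904], [6552, -2297]]
... * rho(a) = [[5, -4], [-1, 1]]  ->  [[29059, -23628], [35057, -28505]]
... * rho(b^-1) = [[-5, 2], [-3, 1]]  ->  [[-74411, 34490], [-89770, 41609]]
tr = -74411 + 41609 = -32802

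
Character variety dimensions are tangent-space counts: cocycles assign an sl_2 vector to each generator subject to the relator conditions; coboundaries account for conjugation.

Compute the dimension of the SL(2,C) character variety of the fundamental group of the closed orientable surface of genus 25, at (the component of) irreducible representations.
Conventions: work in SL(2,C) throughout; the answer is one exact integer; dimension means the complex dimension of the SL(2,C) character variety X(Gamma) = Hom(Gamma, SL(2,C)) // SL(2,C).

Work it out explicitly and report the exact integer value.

144

The genus-25 surface group: 2g = 50 generators, one relator prod [a_i, b_i].
Before the relator condition, cocycle space has dim 3*50 = 150.
At an irreducible rho, H^2 = coker(d_2) vanishes (Poincare duality: H^2 is dual to H^0 = invariants = 0), so d_2 is surjective onto sl_2 and dim Z^1 = 150 - 3 = 147.
Coboundaries contribute dim B^1 = 3 (injective at irreducible rho).
dim H^1 = 147 - 3 = 144 = dim X.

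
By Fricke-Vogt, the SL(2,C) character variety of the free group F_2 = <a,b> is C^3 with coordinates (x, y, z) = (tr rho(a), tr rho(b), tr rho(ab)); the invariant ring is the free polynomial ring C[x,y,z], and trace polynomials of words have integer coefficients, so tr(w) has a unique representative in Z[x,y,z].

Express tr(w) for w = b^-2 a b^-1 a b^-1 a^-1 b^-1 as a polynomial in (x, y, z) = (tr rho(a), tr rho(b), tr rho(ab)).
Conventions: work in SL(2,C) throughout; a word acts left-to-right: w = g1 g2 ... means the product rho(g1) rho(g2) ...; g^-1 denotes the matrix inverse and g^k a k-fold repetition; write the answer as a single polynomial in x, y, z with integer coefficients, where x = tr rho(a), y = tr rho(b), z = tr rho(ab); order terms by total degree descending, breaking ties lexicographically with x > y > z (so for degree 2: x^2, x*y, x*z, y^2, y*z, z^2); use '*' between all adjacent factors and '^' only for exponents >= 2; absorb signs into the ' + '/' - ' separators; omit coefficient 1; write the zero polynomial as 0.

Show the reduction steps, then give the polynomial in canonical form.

x^2*y^4*z - x^3*y^3 - 2*x*y^3*z^2 + y^2*z^3 + x^3*y + x*y^3 + 2*x*y*z^2 - x^2*z - 2*y^2*z - z^3 - x*y + 3*z

so tr(b^-1 a) = tr(a) tr(b) - tr(a b) = x*y - z
reduce: tr(b^-1 a b^-1) = tr(b^-1 a) tr(b) - tr(b^-1 a b) = x*y^2 - y*z - x
tr(b^2 a) = tr(b) tr(a b) - tr(a) = y*z - x
tr(b^2) = tr(b) tr(b) - tr(1) = y^2 - 2
reduce: tr(b a^2 b) = tr(a) tr(b^2 a) - tr(b^2) = x*y*z - x^2 - y^2 + 2
so tr(b a b a) = tr(a b) tr(a b) - tr(1) = z^2 - 2
reduce: tr(b a^2 b a) = tr(a) tr(b a b a) - tr(b a b) = x*z^2 - y*z - x
tr(a b a^-1 b a) = tr(b a^2 b) tr(a) - tr(b a^2 b a) = x^2*y*z - x^3 - x*y^2 - x*z^2 + y*z + 3*x
tr(a b a) = tr(a) tr(b a) - tr(b) = x*z - y
so tr(b a b a b) = tr(b) tr(a b a b) - tr(a b a) = y*z^2 - x*z - y
tr(b a b a b a) = tr(a b a b) tr(a b) - tr(b a) = z^3 - 3*z
tr(a b a^-1 b a b) = tr(b a b a b) tr(a) - tr(b a b a b a) = x*y*z^2 - x^2*z - z^3 - x*y + 3*z
tr(a b^-1 a b a^-1 b) = tr(a b a^-1 b a) tr(b) - tr(a b a^-1 b a b) = x^2*y^2*z - x^3*y - x*y^3 - 2*x*y*z^2 + x^2*z + y^2*z + z^3 + 4*x*y - 3*z
reduce: tr(a^-1 b^-1 a b^-1 a b) = tr(a b^-1 a b a^-1) tr(b) - tr(a b^-1 a b a^-1 b) = -x^2*y^2*z + x^3*y + x*y^3 + 2*x*y*z^2 - x^2*z - y^2*z - z^3 - 3*x*y + 3*z
tr(b^-1 a b^-1 a b^-1 a^-1) = tr(a^-1 b^-1 a b^-1 a) tr(b) - tr(a^-1 b^-1 a b^-1 a b) = x^2*y^2*z - x^3*y - 2*x*y*z^2 + x^2*z + z^3 + 2*x*y - 3*z
reduce: tr(b^-1 a b^-1 a b^-1 a^-1 b^-1) = tr(b^-1 a b^-1 a b^-1 a^-1) tr(b) - tr(b^-1 a b^-1 a b^-1 a^-1 b) = x^2*y^3*z - x^3*y^2 - 2*x*y^2*z^2 + x^2*y*z + y*z^3 + x*y^2 - 2*y*z + x
so tr(b^-2 a b^-1 a b^-1 a^-1 b^-1) = tr(b^-1 a b^-1 a b^-1 a^-1 b^-1) tr(b) - tr(b^-1 a b^-1 a b^-1 a^-1) = x^2*y^4*z - x^3*y^3 - 2*x*y^3*z^2 + y^2*z^3 + x^3*y + x*y^3 + 2*x*y*z^2 - x^2*z - 2*y^2*z - z^3 - x*y + 3*z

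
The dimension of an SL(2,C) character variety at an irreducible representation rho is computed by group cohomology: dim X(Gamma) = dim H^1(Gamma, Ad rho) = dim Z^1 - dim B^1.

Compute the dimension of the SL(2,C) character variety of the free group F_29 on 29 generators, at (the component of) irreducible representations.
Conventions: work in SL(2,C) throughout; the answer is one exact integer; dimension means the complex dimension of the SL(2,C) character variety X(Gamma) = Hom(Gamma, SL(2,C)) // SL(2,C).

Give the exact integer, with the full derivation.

84

The free group F_29: 29 generators, no relators.
So Z^1 = (sl_2)^29 in full: dim Z^1 = 87.
Irreducibility makes the coboundary map sl_2 -> Z^1 injective (trivial centralizer), so dim B^1 = 3.
dim H^1 = 87 - 3 = 84, which is dim X.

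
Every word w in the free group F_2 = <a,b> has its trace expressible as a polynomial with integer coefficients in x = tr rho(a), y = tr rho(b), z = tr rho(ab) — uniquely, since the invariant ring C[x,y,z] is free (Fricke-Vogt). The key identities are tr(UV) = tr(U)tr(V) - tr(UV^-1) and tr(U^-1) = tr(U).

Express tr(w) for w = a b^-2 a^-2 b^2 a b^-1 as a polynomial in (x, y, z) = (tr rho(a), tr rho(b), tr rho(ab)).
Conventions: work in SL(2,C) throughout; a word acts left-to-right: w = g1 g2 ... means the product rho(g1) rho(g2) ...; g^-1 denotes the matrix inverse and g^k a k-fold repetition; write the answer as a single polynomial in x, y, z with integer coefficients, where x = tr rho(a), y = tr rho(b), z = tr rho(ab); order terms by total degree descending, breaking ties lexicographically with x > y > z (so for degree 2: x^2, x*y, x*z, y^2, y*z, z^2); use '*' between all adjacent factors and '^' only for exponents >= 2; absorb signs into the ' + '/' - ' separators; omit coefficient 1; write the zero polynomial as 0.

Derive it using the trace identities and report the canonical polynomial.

trace(b a^2) = trace(a) * trace(b a) - trace(b)   [square of a] = x*z - y
trace(b^2 a) = trace(b) * trace(a b) - trace(a)   [square of b] = y*z - x
trace(b^2) = trace(b) * trace(b) - trace(1)   [square of b] = y^2 - 2
trace(a b^2 a) = trace(a) * trace(b^2 a) - trace(b^2)   [square of a] = x*y*z - x^2 - y^2 + 2
apply: trace(a b^2 a^2) = trace(a) * trace(a b^2 a) - trace(a b^2)   [square of a] = x^2*y*z - x^3 - x*y^2 - y*z + 3*x
apply: trace(a b a b) = trace(b a) * trace(b a) - trace(1)   [split at a repeated b] = z^2 - 2
trace(b a b^2 a) = trace(b) * trace(a b a b) - trace(a b a)   [square of b] = y*z^2 - x*z - y
use: trace(b a b^2) = trace(b) * trace(a b^2) - trace(a b)   [square of b] = y^2*z - x*y - z
trace(a b^2 a^2 b) = trace(a) * trace(b a b^2 a) - trace(b a b^2)   [square of a] = x*y*z^2 - x^2*z - y^2*z + z
use: trace(b^2 a^2 b^-1 a) = trace(a b^2 a^2) * trace(b) - trace(a b^2 a^2 b)   [inverse elimination on b] = x^2*y^2*z - x^3*y - x*y^3 - x*y*z^2 + x^2*z + 3*x*y - z
trace(a^-1 b^2 a^2 b^-1) = trace(b^2 a^2 b^-1) * trace(a) - trace(b^2 a^2 b^-1 a)   [inverse elimination on a] = -x^2*y^2*z + x^3*y + x*y^3 + x*y*z^2 - 4*x*y + z
trace(a^-2 b^2 a^2 b^-1) = trace(a^-1 b^2 a^2 b^-1) * trace(a) - trace(a^-1 b^2 a^2 b^-1 a)   [inverse elimination on a] = -x^3*y^2*z + x^4*y + x^2*y^3 + x^2*y*z^2 - 4*x^2*y + y
apply: trace(a b^-2 a^-2 b^2 a) = trace(a^-2 b^2 a^2 b^-1) * trace(b) - trace(a^-2 b^2 a^2)   [inverse elimination on b] = -x^3*y^3*z + x^4*y^2 + x^2*y^4 + x^2*y^2*z^2 - 4*x^2*y^2 + 2
apply: trace(a b a^2 b) = trace(a) * trace(b a b a) - trace(b a b)   [square of a] = x*z^2 - y*z - x
trace(a b a^2) = trace(a) * trace(b a^2) - trace(b a)   [square of a] = x^2*z - x*y - z
trace(a b^2 a b a) = trace(b) * trace(a b a^2 b) - trace(a b a^2)   [square of b] = x*y*z^2 - x^2*z - y^2*z + z
trace(a b a b a b) = trace(a b a b) * trace(a b) - trace(b a)   [split at a repeated a] = z^3 - 3*z
apply: trace(a b^2 a b a b) = trace(b) * trace(a b a b a b) - trace(a b a b a)   [square of b] = y*z^3 - x*z^2 - 2*y*z + x
use: trace(b^2 a b a b^-1 a) = trace(a b^2 a b a) * trace(b) - trace(a b^2 a b a b)   [inverse elimination on b] = x*y^2*z^2 - x^2*y*z - y^3*z - y*z^3 + x*z^2 + 3*y*z - x
trace(a^-1 b^2 a b a b^-1) = trace(b^2 a b a b^-1) * trace(a) - trace(b^2 a b a b^-1 a)   [inverse elimination on a] = -x*y^2*z^2 + x^2*y*z + y^3*z + y*z^3 - 3*y*z - x
apply: trace(b^2 a b a b^-2 a^-1) = trace(a^-1 b^2 a b a b^-1) * trace(b) - trace(a^-1 b^2 a b a)   [inverse elimination on b] = -x*y^3*z^2 + x^2*y^2*z + y^4*z + y^2*z^3 - 4*y^2*z + z
use: trace(a b^-2 a^-2 b^2 a b) = trace(b^2 a b a b^-2 a^-1) * trace(a) - trace(b^2 a b a b^-2)   [inverse elimination on a] = -x^2*y^3*z^2 + x^3*y^2*z + x*y^4*z + x*y^2*z^3 - 4*x*y^2*z + y
apply: trace(a b^-2 a^-2 b^2 a b^-1) = trace(a b^-2 a^-2 b^2 a) * trace(b) - trace(a b^-2 a^-2 b^2 a b)   [inverse elimination on b] = -x^3*y^4*z + x^4*y^3 + x^2*y^5 + 2*x^2*y^3*z^2 - x^3*y^2*z - x*y^4*z - x*y^2*z^3 - 4*x^2*y^3 + 4*x*y^2*z + y

-x^3*y^4*z + x^4*y^3 + x^2*y^5 + 2*x^2*y^3*z^2 - x^3*y^2*z - x*y^4*z - x*y^2*z^3 - 4*x^2*y^3 + 4*x*y^2*z + y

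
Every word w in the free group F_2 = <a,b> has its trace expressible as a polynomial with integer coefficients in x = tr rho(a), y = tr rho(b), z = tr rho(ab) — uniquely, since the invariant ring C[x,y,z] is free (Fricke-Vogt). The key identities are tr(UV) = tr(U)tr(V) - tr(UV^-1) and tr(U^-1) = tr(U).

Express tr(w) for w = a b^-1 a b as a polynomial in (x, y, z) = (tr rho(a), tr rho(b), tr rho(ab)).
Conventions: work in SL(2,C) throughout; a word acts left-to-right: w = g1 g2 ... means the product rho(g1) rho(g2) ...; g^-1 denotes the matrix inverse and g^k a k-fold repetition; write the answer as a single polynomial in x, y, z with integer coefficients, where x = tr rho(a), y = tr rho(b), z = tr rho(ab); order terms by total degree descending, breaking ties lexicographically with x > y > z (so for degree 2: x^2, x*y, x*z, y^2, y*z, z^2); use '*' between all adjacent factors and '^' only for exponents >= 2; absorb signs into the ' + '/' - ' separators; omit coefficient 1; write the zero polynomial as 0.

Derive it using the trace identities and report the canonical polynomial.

x*y*z - y^2 - z^2 + 2

use: tr(a b a) = tr(a)*tr(b a) - tr(b)  (reduce the a square) = x*z - y
apply: tr(a b a b) = tr(a b)*tr(a b) - tr(1)  (split on a) = z^2 - 2
tr(a b^-1 a b) = tr(a b a)*tr(b) - tr(a b a b)  (eliminate b^-1) = x*y*z - y^2 - z^2 + 2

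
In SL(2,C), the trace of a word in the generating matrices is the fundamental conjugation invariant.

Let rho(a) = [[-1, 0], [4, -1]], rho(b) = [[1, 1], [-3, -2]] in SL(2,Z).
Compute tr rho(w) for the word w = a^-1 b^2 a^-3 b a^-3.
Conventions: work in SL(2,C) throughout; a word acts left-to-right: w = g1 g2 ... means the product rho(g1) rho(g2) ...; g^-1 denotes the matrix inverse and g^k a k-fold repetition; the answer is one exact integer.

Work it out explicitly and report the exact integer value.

rho(a^-1) = [[-1, 0], [-4, -1]]
... * rho(b) = [[1, 1], [-3, -2]]  ->  [[-1, -1], [-1, -2]]
... * rho(b) = [[1, 1], [-3, -2]]  ->  [[2, 1], [5, 3]]
... * rho(a^-1) = [[-1, 0], [-4, -1]]  ->  [[-6, -1], [-17, -3]]
... * rho(a^-1) = [[-1, 0], [-4, -1]]  ->  [[10, 1], [29, 3]]
... * rho(a^-1) = [[-1, 0], [-4, -1]]  ->  [[-14, -1], [-41, -3]]
... * rho(b) = [[1, 1], [-3, -2]]  ->  [[-11, -12], [-32, -35]]
... * rho(a^-1) = [[-1, 0], [-4, -1]]  ->  [[59, 12], [172, 35]]
... * rho(a^-1) = [[-1, 0], [-4, -1]]  ->  [[-107, -12], [-312, -35]]
... * rho(a^-1) = [[-1, 0], [-4, -1]]  ->  [[155, 12], [452, 35]]
tr = 155 + 35 = 190

190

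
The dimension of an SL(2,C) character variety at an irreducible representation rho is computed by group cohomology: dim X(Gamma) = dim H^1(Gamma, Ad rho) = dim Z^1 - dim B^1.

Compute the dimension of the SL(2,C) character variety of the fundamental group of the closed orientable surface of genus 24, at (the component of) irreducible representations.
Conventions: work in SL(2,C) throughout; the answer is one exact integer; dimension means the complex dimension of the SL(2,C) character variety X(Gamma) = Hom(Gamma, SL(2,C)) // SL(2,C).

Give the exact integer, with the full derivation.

138

pi_1 of the closed genus-24 surface has 48 generators bound by the single product-of-commutators relator.
Before the relator condition, cocycle space has dim 3*48 = 144.
At an irreducible rho, H^2 = coker(d_2) vanishes (Poincare duality: H^2 is dual to H^0 = invariants = 0), so d_2 is surjective onto sl_2 and dim Z^1 = 144 - 3 = 141.
As always at irreducible rho, dim B^1 = 3.
Hence dim X = 141 - 3 = 138.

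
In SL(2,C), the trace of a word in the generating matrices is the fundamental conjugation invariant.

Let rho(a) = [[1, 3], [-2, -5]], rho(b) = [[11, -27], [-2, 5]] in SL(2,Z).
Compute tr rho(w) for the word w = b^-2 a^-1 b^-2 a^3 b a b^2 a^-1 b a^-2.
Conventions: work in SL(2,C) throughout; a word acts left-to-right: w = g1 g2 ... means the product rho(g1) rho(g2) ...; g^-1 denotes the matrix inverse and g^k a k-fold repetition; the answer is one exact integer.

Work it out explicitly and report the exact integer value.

rho(b^-1) = [[5, 27], [2, 11]]
... * rho(b^-1) = [[5, 27], [2, 11]]  ->  [[79, 432], [32, 175]]
... * rho(a^-1) = [[-5, -3], [2, 1]]  ->  [[469, 195], [190, 79]]
... * rho(b^-1) = [[5, 27], [2, 11]]  ->  [[2735, 14808], [1108, 5999]]
... * rho(b^-1) = [[5, 27], [2, 11]]  ->  [[43291, 236733], [17538, 95905]]
... * rho(a) = [[1, 3], [-2, -5]]  ->  [[-430175, -1053792], [-174272, -426911]]
... * rho(a) = [[1, 3], [-2, -5]]  ->  [[1677409, 3978435], [679550, 1611739]]
... * rho(a) = [[1, 3], [-2, -5]]  ->  [[-6279461, -14859948], [-2543928, -6020045]]
... * rho(b) = [[11, -27], [-2, 5]]  ->  [[-39354175, 95245707], [-15943118, 38585831]]
... * rho(a) = [[1, 3], [-2, -5]]  ->  [[-229845589, -594291060], [-93114780, -240758509]]
... * rho(b) = [[11, -27], [-2, 5]]  ->  [[-1339719359, 3234375603], [-542745562, 1310306515]]
... * rho(b) = [[11, -27], [-2, 5]]  ->  [[-21205664155, 52344300708], [-8590814212, 21205662749]]
... * rho(a^-1) = [[-5, -3], [2, 1]]  ->  [[210716922191, 115961293173], [85365396558, 46978105385]]
... * rho(b) = [[11, -27], [-2, 5]]  ->  [[2085963557755, -5109550433292], [845063151368, -2069975180141]]
... * rho(a^-1) = [[-5, -3], [2, 1]]  ->  [[-20648918655359, -11367441106557], [-8365266117122, -4605164634245]]
... * rho(a^-1) = [[-5, -3], [2, 1]]  ->  [[80509711063681, 50579314859520], [32616001317120, 20490633717121]]
tr = 80509711063681 + 20490633717121 = 101000344780802

101000344780802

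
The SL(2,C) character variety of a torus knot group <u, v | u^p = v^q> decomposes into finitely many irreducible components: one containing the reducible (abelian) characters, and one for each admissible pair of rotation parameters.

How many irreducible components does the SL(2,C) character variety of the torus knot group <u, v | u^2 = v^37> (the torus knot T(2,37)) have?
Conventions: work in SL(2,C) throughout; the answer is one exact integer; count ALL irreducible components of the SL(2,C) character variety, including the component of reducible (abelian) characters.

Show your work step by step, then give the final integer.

19

In the torus knot group T(2,37), u^2 = v^37 is central, so an irreducible representation sends it to +I or -I (Schur).
On an irreducible component, tr(u) is locked at 2*cos(pi*alpha/2) for some alpha in 1..1, and tr(v) at 2*cos(pi*beta/37) for some beta in 1..36.
u^2 = (-1)^alpha I and v^37 = (-1)^beta I must agree, so alpha and beta have equal parity.
Enumerate parity-matched pairs: 1*18 odd-odd plus 0*18 even-even gives 18.
Total: 18 irreducible-character components + 1 reducible (abelian) component = 19.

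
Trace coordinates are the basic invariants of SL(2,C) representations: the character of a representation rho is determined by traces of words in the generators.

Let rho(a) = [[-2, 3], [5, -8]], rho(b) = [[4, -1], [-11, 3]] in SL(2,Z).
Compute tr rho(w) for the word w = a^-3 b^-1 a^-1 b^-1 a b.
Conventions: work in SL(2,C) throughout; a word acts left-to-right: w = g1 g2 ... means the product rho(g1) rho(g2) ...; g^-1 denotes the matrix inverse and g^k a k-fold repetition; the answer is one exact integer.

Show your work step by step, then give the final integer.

rho(a^-1) = [[-8, -3], [-5, -2]]
... * rho(a^-1) = [[-8, -3], [-5, -2]]  ->  [[79, 30], [50, 19]]
... * rho(a^-1) = [[-8, -3], [-5, -2]]  ->  [[-782, -297], [-495, -188]]
... * rho(b^-1) = [[3, 1], [11, 4]]  ->  [[-5613, -1970], [-3553, -1247]]
... * rho(a^-1) = [[-8, -3], [-5, -2]]  ->  [[54754, 20779], [34659, 13153]]
... * rho(b^-1) = [[3, 1], [11, 4]]  ->  [[392831, 137870], [248660, 87271]]
... * rho(a) = [[-2, 3], [5, -8]]  ->  [[-96312, 75533], [-60965, 47812]]
... * rho(b) = [[4, -1], [-11, 3]]  ->  [[-1216111, 322911], [-769792, 204401]]
tr = -1216111 + 204401 = -1011710

-1011710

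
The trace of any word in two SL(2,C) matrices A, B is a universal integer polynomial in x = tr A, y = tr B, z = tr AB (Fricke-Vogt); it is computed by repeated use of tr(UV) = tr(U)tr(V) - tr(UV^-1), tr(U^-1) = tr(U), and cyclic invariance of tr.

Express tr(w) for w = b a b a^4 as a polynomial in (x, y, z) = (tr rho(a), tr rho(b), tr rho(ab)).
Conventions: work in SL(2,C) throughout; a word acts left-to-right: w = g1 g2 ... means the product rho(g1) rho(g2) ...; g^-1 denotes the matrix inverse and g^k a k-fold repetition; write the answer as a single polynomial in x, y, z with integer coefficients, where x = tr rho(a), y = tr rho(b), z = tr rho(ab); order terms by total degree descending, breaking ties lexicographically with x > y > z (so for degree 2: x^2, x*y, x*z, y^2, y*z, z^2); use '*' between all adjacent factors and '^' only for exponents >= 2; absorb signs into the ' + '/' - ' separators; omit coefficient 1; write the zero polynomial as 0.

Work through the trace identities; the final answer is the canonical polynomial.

x^3*z^2 - x^2*y*z - x^3 - 2*x*z^2 + y*z + 3*x

tr(b a b a) = tr(b a) * tr(b a) - tr(1)   [split at repeated b] = z^2 - 2
tr(b a b) = tr(b) * tr(a b) - tr(a) = y*z - x
tr(b a b a^2) = tr(a) * tr(b a b a) - tr(b a b) = x*z^2 - y*z - x
reduce: tr(a b a b a^2) = tr(a) * tr(b a b a^2) - tr(b a b a) = x^2*z^2 - x*y*z - x^2 - z^2 + 2
tr(b a b a^4) = tr(a) * tr(a b a b a^2) - tr(a b a b a) = x^3*z^2 - x^2*y*z - x^3 - 2*x*z^2 + y*z + 3*x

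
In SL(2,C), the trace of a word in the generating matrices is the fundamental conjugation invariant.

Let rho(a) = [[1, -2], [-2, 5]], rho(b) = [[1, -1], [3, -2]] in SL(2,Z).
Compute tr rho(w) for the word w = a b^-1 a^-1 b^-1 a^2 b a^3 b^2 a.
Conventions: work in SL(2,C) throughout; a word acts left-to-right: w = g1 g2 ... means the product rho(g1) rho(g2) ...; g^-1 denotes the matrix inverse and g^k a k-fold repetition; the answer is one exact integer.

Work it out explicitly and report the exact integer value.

14619235

rho(a) = [[1, -2], [-2, 5]]
... * rho(b^-1) = [[-2, 1], [-3, 1]]  ->  [[4, -1], [-11, 3]]
... * rho(a^-1) = [[5, 2], [2, 1]]  ->  [[18, 7], [-49, -19]]
... * rho(b^-1) = [[-2, 1], [-3, 1]]  ->  [[-57, 25], [155, -68]]
... * rho(a) = [[1, -2], [-2, 5]]  ->  [[-107, 239], [291, -650]]
... * rho(a) = [[1, -2], [-2, 5]]  ->  [[-585, 1409], [1591, -3832]]
... * rho(b) = [[1, -1], [3, -2]]  ->  [[3642, -2233], [-9905, 6073]]
... * rho(a) = [[1, -2], [-2, 5]]  ->  [[8108, -18449], [-22051, 50175]]
... * rho(a) = [[1, -2], [-2, 5]]  ->  [[45006, -108461], [-122401, 294977]]
... * rho(a) = [[1, -2], [-2, 5]]  ->  [[261928, -632317], [-712355, 1719687]]
... * rho(b) = [[1, -1], [3, -2]]  ->  [[-1635023, 1002706], [4446706, -2727019]]
... * rho(b) = [[1, -1], [3, -2]]  ->  [[1373095, -370389], [-3734351, 1007332]]
... * rho(a) = [[1, -2], [-2, 5]]  ->  [[2113873, -4598135], [-5749015, 12505362]]
tr = 2113873 + 12505362 = 14619235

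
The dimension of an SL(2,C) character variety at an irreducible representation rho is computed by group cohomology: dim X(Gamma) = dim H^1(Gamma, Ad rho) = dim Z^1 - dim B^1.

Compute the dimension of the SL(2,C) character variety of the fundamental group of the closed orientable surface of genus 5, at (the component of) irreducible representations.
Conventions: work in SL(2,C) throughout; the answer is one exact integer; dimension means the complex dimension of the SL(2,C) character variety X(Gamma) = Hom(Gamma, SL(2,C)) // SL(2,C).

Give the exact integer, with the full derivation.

24

Gamma = pi_1(Sigma_5) = < a_1, b_1, ..., a_5, b_5 | prod [a_i, b_i] > has 2g = 10 generators and 1 relator.
Unconstrained cocycle data is one sl_2 vector per generator (30 dimensions), cut by the relator condition d_2(z) = 0.
d_2 is surjective at irreducible rho (its cokernel H^2 is dual to H^0 = 0), so dim Z^1 = 30 - 3 = 27.
Coboundaries contribute dim B^1 = 3 (injective at irreducible rho).
Hence dim X = 27 - 3 = 24.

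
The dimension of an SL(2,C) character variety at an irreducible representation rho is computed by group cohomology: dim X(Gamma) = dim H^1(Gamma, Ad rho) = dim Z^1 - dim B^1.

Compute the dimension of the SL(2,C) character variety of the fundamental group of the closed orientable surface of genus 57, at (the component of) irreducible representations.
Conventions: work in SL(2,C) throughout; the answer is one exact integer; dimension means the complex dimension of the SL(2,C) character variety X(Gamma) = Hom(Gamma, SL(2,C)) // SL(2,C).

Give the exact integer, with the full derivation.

336

The genus-57 surface group: 2g = 114 generators, one relator prod [a_i, b_i].
Before the relator condition, cocycle space has dim 3*114 = 342.
At an irreducible rho, H^2 = coker(d_2) vanishes (Poincare duality: H^2 is dual to H^0 = invariants = 0), so d_2 is surjective onto sl_2 and dim Z^1 = 342 - 3 = 339.
As always at irreducible rho, dim B^1 = 3.
Hence dim X = 339 - 3 = 336.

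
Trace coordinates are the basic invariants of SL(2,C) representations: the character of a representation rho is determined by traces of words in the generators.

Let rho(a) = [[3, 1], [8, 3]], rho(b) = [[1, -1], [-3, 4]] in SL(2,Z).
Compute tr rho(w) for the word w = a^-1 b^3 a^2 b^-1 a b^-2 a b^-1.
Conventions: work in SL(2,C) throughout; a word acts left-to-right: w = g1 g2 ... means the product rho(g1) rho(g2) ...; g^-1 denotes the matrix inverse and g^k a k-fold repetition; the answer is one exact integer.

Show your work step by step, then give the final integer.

rho(a^-1) = [[3, -1], [-8, 3]]
... * rho(b) = [[1, -1], [-3, 4]]  ->  [[6, -7], [-17, 20]]
... * rho(b) = [[1, -1], [-3, 4]]  ->  [[27, -34], [-77, 97]]
... * rho(b) = [[1, -1], [-3, 4]]  ->  [[129, -163], [-368, 465]]
... * rho(a) = [[3, 1], [8, 3]]  ->  [[-917, -360], [2616, 1027]]
... * rho(a) = [[3, 1], [8, 3]]  ->  [[-5631, -1997], [16064, 5697]]
... * rho(b^-1) = [[4, 1], [3, 1]]  ->  [[-28515, -7628], [81347, 21761]]
... * rho(a) = [[3, 1], [8, 3]]  ->  [[-146569, -51399], [418129, 146630]]
... * rho(b^-1) = [[4, 1], [3, 1]]  ->  [[-740473, -197968], [2112406, 564759]]
... * rho(b^-1) = [[4, 1], [3, 1]]  ->  [[-3555796, -938441], [10143901, 2677165]]
... * rho(a) = [[3, 1], [8, 3]]  ->  [[-18174916, -6371119], [51849023, 18175396]]
... * rho(b^-1) = [[4, 1], [3, 1]]  ->  [[-91813021, -24546035], [261922280, 70024419]]
tr = -91813021 + 70024419 = -21788602

-21788602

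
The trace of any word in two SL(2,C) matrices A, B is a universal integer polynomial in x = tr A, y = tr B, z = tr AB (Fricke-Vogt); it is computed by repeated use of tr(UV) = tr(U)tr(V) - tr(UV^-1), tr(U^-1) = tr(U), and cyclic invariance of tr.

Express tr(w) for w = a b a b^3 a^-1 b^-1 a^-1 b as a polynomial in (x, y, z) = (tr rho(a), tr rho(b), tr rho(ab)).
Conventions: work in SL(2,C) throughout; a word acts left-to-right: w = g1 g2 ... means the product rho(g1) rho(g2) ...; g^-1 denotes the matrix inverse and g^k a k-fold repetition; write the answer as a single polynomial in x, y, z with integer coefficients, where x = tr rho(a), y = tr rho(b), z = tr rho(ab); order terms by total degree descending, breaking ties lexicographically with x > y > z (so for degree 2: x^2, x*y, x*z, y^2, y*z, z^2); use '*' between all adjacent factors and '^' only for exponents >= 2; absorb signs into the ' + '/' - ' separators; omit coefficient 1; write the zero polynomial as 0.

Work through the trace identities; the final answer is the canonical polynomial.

so trace(a b a b) = trace(b a) * trace(b a) - trace(1) = z^2 - 2
trace(a b a) = trace(a) * trace(b a) - trace(b) = x*z - y
so trace(b a b a b) = trace(b) * trace(a b a b) - trace(a b a) = y*z^2 - x*z - y
trace(b a b a b^2) = trace(b) * trace(b a b a b) - trace(b a b a) = y^2*z^2 - x*y*z - y^2 - z^2 + 2
reduce: trace(a b a b a b) = trace(b a) * trace(b a b a) - trace(b^-1 a^-1) = z^3 - 3*z
so trace(b a b) = trace(b) * trace(a b) - trace(a) = y*z - x
trace(a b a b a) = trace(a) * trace(b a b a) - trace(b a b) = x*z^2 - y*z - x
so trace(b a b a b^2 a) = trace(b) * trace(a b a b a b) - trace(a b a b a) = y*z^3 - x*z^2 - 2*y*z + x
reduce: trace(a^-1 b a b a b^2) = trace(b a b a b^2) * trace(a) - trace(b a b a b^2 a) = x*y^2*z^2 - x^2*y*z - y*z^3 - x*y^2 + 2*y*z + x
trace(b a b^2) = trace(b) * trace(a b^2) - trace(a b) = y^2*z - x*y - z
reduce: trace(b a^2 b a b) = trace(a) * trace(b a b^2 a) - trace(b a b^2) = x*y*z^2 - x^2*z - y^2*z + z
reduce: trace(a b a b^3 a) = trace(b) * trace(b a^2 b a b) - trace(b a^2 b a) = x*y^2*z^2 - x^2*y*z - y^3*z - x*z^2 + 2*y*z + x
so trace(a^2 b a b a b) = trace(a) * trace(b a b a b a) - trace(b a b a b) = x*z^3 - y*z^2 - 2*x*z + y
reduce: trace(a^2 b a b a) = trace(a) * trace(b a b a^2) - trace(b a b a) = x^2*z^2 - x*y*z - x^2 - z^2 + 2
trace(b a^2 b a b a b) = trace(b) * trace(a^2 b a b a b) - trace(a^2 b a b a) = x*y*z^3 - x^2*z^2 - y^2*z^2 - x*y*z + x^2 + y^2 + z^2 - 2
trace(a b a b a b^3 a) = trace(b) * trace(b a^2 b a b a b) - trace(b a^2 b a b a) = x*y^2*z^3 - x^2*y*z^2 - y^3*z^2 - x*y^2*z - x*z^3 + x^2*y + y^3 + 2*y*z^2 + 2*x*z - 3*y
so trace(a b a b a b a b) = trace(a b) * trace(a b a b a b) - trace(a^-1 b^-1 a^-1 b^-1) = z^4 - 4*z^2 + 2
trace(a b a b a b a b^2) = trace(b) * trace(a b a b a b a b) - trace(a b a b a b a) = y*z^4 - x*z^3 - 3*y*z^2 + 2*x*z + y
trace(a b a b a b^3 a b) = trace(b) * trace(a b a b a b a b^2) - trace(a b a b a b a b) = y^2*z^4 - x*y*z^3 - 3*y^2*z^2 - z^4 + 2*x*y*z + y^2 + 4*z^2 - 2
so trace(b a b a b^3 a b^-1 a) = trace(a b a b a b^3 a) * trace(b) - trace(a b a b a b^3 a b) = x*y^3*z^3 - x^2*y^2*z^2 - y^4*z^2 - y^2*z^4 - x*y^3*z + x^2*y^2 + y^4 + 5*y^2*z^2 + z^4 - 4*y^2 - 4*z^2 + 2
trace(b^-1 a^-1 b a b a b^3 a) = trace(b a b a b^3 a b^-1) * trace(a) - trace(b a b a b^3 a b^-1 a) = -x*y^3*z^3 + 2*x^2*y^2*z^2 + y^4*z^2 + y^2*z^4 - x^3*y*z - x^2*y^2 - x^2*z^2 - y^4 - 5*y^2*z^2 - z^4 + 2*x*y*z + x^2 + 4*y^2 + 4*z^2 - 2
reduce: trace(a b a b^3 a^-1 b^-1 a^-1 b) = trace(b^-1 a^-1 b a b a b^3) * trace(a) - trace(b^-1 a^-1 b a b a b^3 a) = x*y^3*z^3 - x^2*y^2*z^2 - y^4*z^2 - y^2*z^4 - x*y*z^3 + x^2*z^2 + y^4 + 5*y^2*z^2 + z^4 - 4*y^2 - 4*z^2 + 2

x*y^3*z^3 - x^2*y^2*z^2 - y^4*z^2 - y^2*z^4 - x*y*z^3 + x^2*z^2 + y^4 + 5*y^2*z^2 + z^4 - 4*y^2 - 4*z^2 + 2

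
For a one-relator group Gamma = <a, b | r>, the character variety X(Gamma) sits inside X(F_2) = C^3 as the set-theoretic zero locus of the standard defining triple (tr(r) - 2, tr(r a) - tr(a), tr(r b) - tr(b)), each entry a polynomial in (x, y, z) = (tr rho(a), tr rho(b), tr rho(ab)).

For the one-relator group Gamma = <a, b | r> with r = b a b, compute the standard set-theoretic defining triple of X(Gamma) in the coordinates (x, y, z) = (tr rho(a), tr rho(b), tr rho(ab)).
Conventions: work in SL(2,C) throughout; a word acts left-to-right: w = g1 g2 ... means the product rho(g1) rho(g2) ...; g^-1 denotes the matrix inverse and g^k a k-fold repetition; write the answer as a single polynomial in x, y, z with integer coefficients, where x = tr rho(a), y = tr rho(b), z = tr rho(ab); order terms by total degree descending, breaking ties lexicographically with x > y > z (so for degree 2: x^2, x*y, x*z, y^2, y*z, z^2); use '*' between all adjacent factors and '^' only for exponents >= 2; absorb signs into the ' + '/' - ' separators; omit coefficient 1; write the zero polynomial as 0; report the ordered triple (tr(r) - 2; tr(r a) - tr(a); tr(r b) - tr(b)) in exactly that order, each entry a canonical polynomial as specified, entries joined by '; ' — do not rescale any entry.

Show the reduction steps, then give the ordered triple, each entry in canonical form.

y*z - x - 2; z^2 - x - 2; y^2*z - x*y - y - z

next, tr(b a b) = tr(b) * tr(a b) - tr(a)  (reduce the b square) = y*z - x
tr(b a b a) = tr(a b) * tr(a b) - tr(1)   [split at a repeated a] = z^2 - 2
and tr(b a b^2) = tr(b) * tr(a b^2) - tr(a b)  (reduce the b square) = y^2*z - x*y - z
assemble the triple (tr(r) - 2; tr(r a) - x; tr(r b) - y)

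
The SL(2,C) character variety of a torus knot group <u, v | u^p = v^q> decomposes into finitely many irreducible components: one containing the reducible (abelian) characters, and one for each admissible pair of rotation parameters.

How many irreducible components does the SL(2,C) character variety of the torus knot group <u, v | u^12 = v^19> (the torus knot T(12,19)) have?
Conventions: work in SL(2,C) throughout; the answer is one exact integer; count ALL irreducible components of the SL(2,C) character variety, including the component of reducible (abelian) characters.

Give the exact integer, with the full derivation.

100

Gamma = < u, v | u^12 = v^19 > (torus knot T(12,19)); the central element u^12 = v^19 acts as +I or -I in any irreducible SL(2,C) representation.
So on each irreducible component the traces are pinned: tr(u) = 2*cos(pi*alpha/12) with 1 <= alpha <= 11, tr(v) = 2*cos(pi*beta/19) with 1 <= beta <= 18.
The two central values (-1)^alpha I and (-1)^beta I must be the same matrix, so alpha and beta share a parity.
Counting: 6 odd alphas x 9 odd betas + 5 even alphas x 9 even betas = 54 + 45 = 99.
components with irreducible characters: 99; plus the single component of reducible (abelian) characters: total 100.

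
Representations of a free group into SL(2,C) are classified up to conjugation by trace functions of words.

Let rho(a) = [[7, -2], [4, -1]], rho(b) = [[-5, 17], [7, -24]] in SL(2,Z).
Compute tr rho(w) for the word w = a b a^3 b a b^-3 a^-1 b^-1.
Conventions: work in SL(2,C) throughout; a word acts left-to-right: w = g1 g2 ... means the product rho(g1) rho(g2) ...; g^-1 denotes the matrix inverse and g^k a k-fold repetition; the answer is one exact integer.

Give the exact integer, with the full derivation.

rho(a) = [[7, -2], [4, -1]]
... * rho(b) = [[-5, 17], [7, -24]]  ->  [[-49, 167], [-27, 92]]
... * rho(a) = [[7, -2], [4, -1]]  ->  [[325, -69], [179, -38]]
... * rho(a) = [[7, -2], [4, -1]]  ->  [[1999, -581], [1101, -320]]
... * rho(a) = [[7, -2], [4, -1]]  ->  [[11669, -3417], [6427, -1882]]
... * rho(b) = [[-5, 17], [7, -24]]  ->  [[-82264, 280381], [-45309, 154427]]
... * rho(a) = [[7, -2], [4, -1]]  ->  [[545676, -115853], [300545, -63809]]
... * rho(b^-1) = [[-24, -17], [-7, -5]]  ->  [[-12285253, -8697227], [-6766417, -4790220]]
... * rho(b^-1) = [[-24, -17], [-7, -5]]  ->  [[355726661, 252335436], [195925548, 138980189]]
... * rho(b^-1) = [[-24, -17], [-7, -5]]  ->  [[-10303787916, -7309030417], [-5675074475, -4025635261]]
... * rho(a^-1) = [[-1, 2], [-4, 7]]  ->  [[39539909584, -71770788751], [21777615519, -39529595777]]
... * rho(b^-1) = [[-24, -17], [-7, -5]]  ->  [[-446562308759, -313324519173], [-245955602017, -172571484938]]
tr = -446562308759 + -172571484938 = -619133793697

-619133793697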